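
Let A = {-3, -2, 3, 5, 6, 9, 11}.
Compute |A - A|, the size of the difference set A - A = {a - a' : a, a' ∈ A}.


A - A = {a - a' : a, a' ∈ A}; |A| = 7.
Bounds: 2|A|-1 ≤ |A - A| ≤ |A|² - |A| + 1, i.e. 13 ≤ |A - A| ≤ 43.
Note: 0 ∈ A - A always (from a - a). The set is symmetric: if d ∈ A - A then -d ∈ A - A.
Enumerate nonzero differences d = a - a' with a > a' (then include -d):
Positive differences: {1, 2, 3, 4, 5, 6, 7, 8, 9, 11, 12, 13, 14}
Full difference set: {0} ∪ (positive diffs) ∪ (negative diffs).
|A - A| = 1 + 2·13 = 27 (matches direct enumeration: 27).

|A - A| = 27


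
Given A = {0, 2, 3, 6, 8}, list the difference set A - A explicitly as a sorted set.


A - A = {a - a' : a, a' ∈ A}.
Compute a - a' for each ordered pair (a, a'):
a = 0: 0-0=0, 0-2=-2, 0-3=-3, 0-6=-6, 0-8=-8
a = 2: 2-0=2, 2-2=0, 2-3=-1, 2-6=-4, 2-8=-6
a = 3: 3-0=3, 3-2=1, 3-3=0, 3-6=-3, 3-8=-5
a = 6: 6-0=6, 6-2=4, 6-3=3, 6-6=0, 6-8=-2
a = 8: 8-0=8, 8-2=6, 8-3=5, 8-6=2, 8-8=0
Collecting distinct values (and noting 0 appears from a-a):
A - A = {-8, -6, -5, -4, -3, -2, -1, 0, 1, 2, 3, 4, 5, 6, 8}
|A - A| = 15

A - A = {-8, -6, -5, -4, -3, -2, -1, 0, 1, 2, 3, 4, 5, 6, 8}


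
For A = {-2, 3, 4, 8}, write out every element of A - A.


A - A = {a - a' : a, a' ∈ A}.
Compute a - a' for each ordered pair (a, a'):
a = -2: -2--2=0, -2-3=-5, -2-4=-6, -2-8=-10
a = 3: 3--2=5, 3-3=0, 3-4=-1, 3-8=-5
a = 4: 4--2=6, 4-3=1, 4-4=0, 4-8=-4
a = 8: 8--2=10, 8-3=5, 8-4=4, 8-8=0
Collecting distinct values (and noting 0 appears from a-a):
A - A = {-10, -6, -5, -4, -1, 0, 1, 4, 5, 6, 10}
|A - A| = 11

A - A = {-10, -6, -5, -4, -1, 0, 1, 4, 5, 6, 10}


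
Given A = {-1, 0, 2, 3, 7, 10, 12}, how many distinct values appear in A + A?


A + A = {a + a' : a, a' ∈ A}; |A| = 7.
General bounds: 2|A| - 1 ≤ |A + A| ≤ |A|(|A|+1)/2, i.e. 13 ≤ |A + A| ≤ 28.
Lower bound 2|A|-1 is attained iff A is an arithmetic progression.
Enumerate sums a + a' for a ≤ a' (symmetric, so this suffices):
a = -1: -1+-1=-2, -1+0=-1, -1+2=1, -1+3=2, -1+7=6, -1+10=9, -1+12=11
a = 0: 0+0=0, 0+2=2, 0+3=3, 0+7=7, 0+10=10, 0+12=12
a = 2: 2+2=4, 2+3=5, 2+7=9, 2+10=12, 2+12=14
a = 3: 3+3=6, 3+7=10, 3+10=13, 3+12=15
a = 7: 7+7=14, 7+10=17, 7+12=19
a = 10: 10+10=20, 10+12=22
a = 12: 12+12=24
Distinct sums: {-2, -1, 0, 1, 2, 3, 4, 5, 6, 7, 9, 10, 11, 12, 13, 14, 15, 17, 19, 20, 22, 24}
|A + A| = 22

|A + A| = 22


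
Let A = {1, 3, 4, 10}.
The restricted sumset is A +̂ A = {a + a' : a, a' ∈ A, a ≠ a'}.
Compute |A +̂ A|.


Restricted sumset: A +̂ A = {a + a' : a ∈ A, a' ∈ A, a ≠ a'}.
Equivalently, take A + A and drop any sum 2a that is achievable ONLY as a + a for a ∈ A (i.e. sums representable only with equal summands).
Enumerate pairs (a, a') with a < a' (symmetric, so each unordered pair gives one sum; this covers all a ≠ a'):
  1 + 3 = 4
  1 + 4 = 5
  1 + 10 = 11
  3 + 4 = 7
  3 + 10 = 13
  4 + 10 = 14
Collected distinct sums: {4, 5, 7, 11, 13, 14}
|A +̂ A| = 6
(Reference bound: |A +̂ A| ≥ 2|A| - 3 for |A| ≥ 2, with |A| = 4 giving ≥ 5.)

|A +̂ A| = 6


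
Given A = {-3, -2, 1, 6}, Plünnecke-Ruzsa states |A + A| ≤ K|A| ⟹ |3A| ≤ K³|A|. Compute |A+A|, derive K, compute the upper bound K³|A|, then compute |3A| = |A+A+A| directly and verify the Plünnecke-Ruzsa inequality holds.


|A| = 4.
Step 1: Compute A + A by enumerating all 16 pairs.
A + A = {-6, -5, -4, -2, -1, 2, 3, 4, 7, 12}, so |A + A| = 10.
Step 2: Doubling constant K = |A + A|/|A| = 10/4 = 10/4 ≈ 2.5000.
Step 3: Plünnecke-Ruzsa gives |3A| ≤ K³·|A| = (2.5000)³ · 4 ≈ 62.5000.
Step 4: Compute 3A = A + A + A directly by enumerating all triples (a,b,c) ∈ A³; |3A| = 19.
Step 5: Check 19 ≤ 62.5000? Yes ✓.

K = 10/4, Plünnecke-Ruzsa bound K³|A| ≈ 62.5000, |3A| = 19, inequality holds.


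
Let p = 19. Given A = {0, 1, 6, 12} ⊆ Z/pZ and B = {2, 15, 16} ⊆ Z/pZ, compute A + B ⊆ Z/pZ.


Work in Z/19Z: reduce every sum a + b modulo 19.
Enumerate all 12 pairs:
a = 0: 0+2=2, 0+15=15, 0+16=16
a = 1: 1+2=3, 1+15=16, 1+16=17
a = 6: 6+2=8, 6+15=2, 6+16=3
a = 12: 12+2=14, 12+15=8, 12+16=9
Distinct residues collected: {2, 3, 8, 9, 14, 15, 16, 17}
|A + B| = 8 (out of 19 total residues).

A + B = {2, 3, 8, 9, 14, 15, 16, 17}


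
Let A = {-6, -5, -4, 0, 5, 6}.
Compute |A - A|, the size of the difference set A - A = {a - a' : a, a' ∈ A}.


A - A = {a - a' : a, a' ∈ A}; |A| = 6.
Bounds: 2|A|-1 ≤ |A - A| ≤ |A|² - |A| + 1, i.e. 11 ≤ |A - A| ≤ 31.
Note: 0 ∈ A - A always (from a - a). The set is symmetric: if d ∈ A - A then -d ∈ A - A.
Enumerate nonzero differences d = a - a' with a > a' (then include -d):
Positive differences: {1, 2, 4, 5, 6, 9, 10, 11, 12}
Full difference set: {0} ∪ (positive diffs) ∪ (negative diffs).
|A - A| = 1 + 2·9 = 19 (matches direct enumeration: 19).

|A - A| = 19


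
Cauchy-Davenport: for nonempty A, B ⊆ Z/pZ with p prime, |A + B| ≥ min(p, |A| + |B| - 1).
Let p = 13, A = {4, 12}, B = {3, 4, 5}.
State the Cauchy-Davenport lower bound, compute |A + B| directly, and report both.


Cauchy-Davenport: |A + B| ≥ min(p, |A| + |B| - 1) for A, B nonempty in Z/pZ.
|A| = 2, |B| = 3, p = 13.
CD lower bound = min(13, 2 + 3 - 1) = min(13, 4) = 4.
Compute A + B mod 13 directly:
a = 4: 4+3=7, 4+4=8, 4+5=9
a = 12: 12+3=2, 12+4=3, 12+5=4
A + B = {2, 3, 4, 7, 8, 9}, so |A + B| = 6.
Verify: 6 ≥ 4? Yes ✓.

CD lower bound = 4, actual |A + B| = 6.


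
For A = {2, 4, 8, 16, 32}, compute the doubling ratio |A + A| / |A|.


|A| = 5.
Compute A + A by enumerating all 25 pairs.
A + A = {4, 6, 8, 10, 12, 16, 18, 20, 24, 32, 34, 36, 40, 48, 64}, so |A + A| = 15.
K = |A + A| / |A| = 15/5 = 3/1 ≈ 3.0000.
Reference: AP of size 5 gives K = 9/5 ≈ 1.8000; a fully generic set of size 5 gives K ≈ 3.0000.

|A| = 5, |A + A| = 15, K = 15/5 = 3/1.


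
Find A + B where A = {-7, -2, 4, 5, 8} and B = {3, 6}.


A + B = {a + b : a ∈ A, b ∈ B}.
Enumerate all |A|·|B| = 5·2 = 10 pairs (a, b) and collect distinct sums.
a = -7: -7+3=-4, -7+6=-1
a = -2: -2+3=1, -2+6=4
a = 4: 4+3=7, 4+6=10
a = 5: 5+3=8, 5+6=11
a = 8: 8+3=11, 8+6=14
Collecting distinct sums: A + B = {-4, -1, 1, 4, 7, 8, 10, 11, 14}
|A + B| = 9

A + B = {-4, -1, 1, 4, 7, 8, 10, 11, 14}


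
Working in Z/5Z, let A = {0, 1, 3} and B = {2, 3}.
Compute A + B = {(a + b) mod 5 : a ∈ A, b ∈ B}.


Work in Z/5Z: reduce every sum a + b modulo 5.
Enumerate all 6 pairs:
a = 0: 0+2=2, 0+3=3
a = 1: 1+2=3, 1+3=4
a = 3: 3+2=0, 3+3=1
Distinct residues collected: {0, 1, 2, 3, 4}
|A + B| = 5 (out of 5 total residues).

A + B = {0, 1, 2, 3, 4}


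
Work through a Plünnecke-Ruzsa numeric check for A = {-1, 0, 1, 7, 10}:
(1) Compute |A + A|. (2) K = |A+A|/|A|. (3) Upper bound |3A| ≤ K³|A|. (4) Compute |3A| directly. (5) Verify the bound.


|A| = 5.
Step 1: Compute A + A by enumerating all 25 pairs.
A + A = {-2, -1, 0, 1, 2, 6, 7, 8, 9, 10, 11, 14, 17, 20}, so |A + A| = 14.
Step 2: Doubling constant K = |A + A|/|A| = 14/5 = 14/5 ≈ 2.8000.
Step 3: Plünnecke-Ruzsa gives |3A| ≤ K³·|A| = (2.8000)³ · 5 ≈ 109.7600.
Step 4: Compute 3A = A + A + A directly by enumerating all triples (a,b,c) ∈ A³; |3A| = 27.
Step 5: Check 27 ≤ 109.7600? Yes ✓.

K = 14/5, Plünnecke-Ruzsa bound K³|A| ≈ 109.7600, |3A| = 27, inequality holds.


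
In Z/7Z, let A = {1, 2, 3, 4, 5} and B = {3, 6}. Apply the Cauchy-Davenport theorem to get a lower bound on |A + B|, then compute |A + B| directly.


Cauchy-Davenport: |A + B| ≥ min(p, |A| + |B| - 1) for A, B nonempty in Z/pZ.
|A| = 5, |B| = 2, p = 7.
CD lower bound = min(7, 5 + 2 - 1) = min(7, 6) = 6.
Compute A + B mod 7 directly:
a = 1: 1+3=4, 1+6=0
a = 2: 2+3=5, 2+6=1
a = 3: 3+3=6, 3+6=2
a = 4: 4+3=0, 4+6=3
a = 5: 5+3=1, 5+6=4
A + B = {0, 1, 2, 3, 4, 5, 6}, so |A + B| = 7.
Verify: 7 ≥ 6? Yes ✓.

CD lower bound = 6, actual |A + B| = 7.


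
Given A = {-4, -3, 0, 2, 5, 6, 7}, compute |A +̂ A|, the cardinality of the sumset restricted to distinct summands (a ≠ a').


Restricted sumset: A +̂ A = {a + a' : a ∈ A, a' ∈ A, a ≠ a'}.
Equivalently, take A + A and drop any sum 2a that is achievable ONLY as a + a for a ∈ A (i.e. sums representable only with equal summands).
Enumerate pairs (a, a') with a < a' (symmetric, so each unordered pair gives one sum; this covers all a ≠ a'):
  -4 + -3 = -7
  -4 + 0 = -4
  -4 + 2 = -2
  -4 + 5 = 1
  -4 + 6 = 2
  -4 + 7 = 3
  -3 + 0 = -3
  -3 + 2 = -1
  -3 + 5 = 2
  -3 + 6 = 3
  -3 + 7 = 4
  0 + 2 = 2
  0 + 5 = 5
  0 + 6 = 6
  0 + 7 = 7
  2 + 5 = 7
  2 + 6 = 8
  2 + 7 = 9
  5 + 6 = 11
  5 + 7 = 12
  6 + 7 = 13
Collected distinct sums: {-7, -4, -3, -2, -1, 1, 2, 3, 4, 5, 6, 7, 8, 9, 11, 12, 13}
|A +̂ A| = 17
(Reference bound: |A +̂ A| ≥ 2|A| - 3 for |A| ≥ 2, with |A| = 7 giving ≥ 11.)

|A +̂ A| = 17


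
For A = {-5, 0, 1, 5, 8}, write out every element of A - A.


A - A = {a - a' : a, a' ∈ A}.
Compute a - a' for each ordered pair (a, a'):
a = -5: -5--5=0, -5-0=-5, -5-1=-6, -5-5=-10, -5-8=-13
a = 0: 0--5=5, 0-0=0, 0-1=-1, 0-5=-5, 0-8=-8
a = 1: 1--5=6, 1-0=1, 1-1=0, 1-5=-4, 1-8=-7
a = 5: 5--5=10, 5-0=5, 5-1=4, 5-5=0, 5-8=-3
a = 8: 8--5=13, 8-0=8, 8-1=7, 8-5=3, 8-8=0
Collecting distinct values (and noting 0 appears from a-a):
A - A = {-13, -10, -8, -7, -6, -5, -4, -3, -1, 0, 1, 3, 4, 5, 6, 7, 8, 10, 13}
|A - A| = 19

A - A = {-13, -10, -8, -7, -6, -5, -4, -3, -1, 0, 1, 3, 4, 5, 6, 7, 8, 10, 13}


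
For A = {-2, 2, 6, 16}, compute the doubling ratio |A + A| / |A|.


|A| = 4.
Compute A + A by enumerating all 16 pairs.
A + A = {-4, 0, 4, 8, 12, 14, 18, 22, 32}, so |A + A| = 9.
K = |A + A| / |A| = 9/4 (already in lowest terms) ≈ 2.2500.
Reference: AP of size 4 gives K = 7/4 ≈ 1.7500; a fully generic set of size 4 gives K ≈ 2.5000.

|A| = 4, |A + A| = 9, K = 9/4.


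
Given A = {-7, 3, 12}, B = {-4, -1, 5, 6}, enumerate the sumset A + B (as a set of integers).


A + B = {a + b : a ∈ A, b ∈ B}.
Enumerate all |A|·|B| = 3·4 = 12 pairs (a, b) and collect distinct sums.
a = -7: -7+-4=-11, -7+-1=-8, -7+5=-2, -7+6=-1
a = 3: 3+-4=-1, 3+-1=2, 3+5=8, 3+6=9
a = 12: 12+-4=8, 12+-1=11, 12+5=17, 12+6=18
Collecting distinct sums: A + B = {-11, -8, -2, -1, 2, 8, 9, 11, 17, 18}
|A + B| = 10

A + B = {-11, -8, -2, -1, 2, 8, 9, 11, 17, 18}


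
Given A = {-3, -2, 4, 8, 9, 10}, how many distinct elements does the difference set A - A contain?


A - A = {a - a' : a, a' ∈ A}; |A| = 6.
Bounds: 2|A|-1 ≤ |A - A| ≤ |A|² - |A| + 1, i.e. 11 ≤ |A - A| ≤ 31.
Note: 0 ∈ A - A always (from a - a). The set is symmetric: if d ∈ A - A then -d ∈ A - A.
Enumerate nonzero differences d = a - a' with a > a' (then include -d):
Positive differences: {1, 2, 4, 5, 6, 7, 10, 11, 12, 13}
Full difference set: {0} ∪ (positive diffs) ∪ (negative diffs).
|A - A| = 1 + 2·10 = 21 (matches direct enumeration: 21).

|A - A| = 21


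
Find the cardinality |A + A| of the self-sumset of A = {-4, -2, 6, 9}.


A + A = {a + a' : a, a' ∈ A}; |A| = 4.
General bounds: 2|A| - 1 ≤ |A + A| ≤ |A|(|A|+1)/2, i.e. 7 ≤ |A + A| ≤ 10.
Lower bound 2|A|-1 is attained iff A is an arithmetic progression.
Enumerate sums a + a' for a ≤ a' (symmetric, so this suffices):
a = -4: -4+-4=-8, -4+-2=-6, -4+6=2, -4+9=5
a = -2: -2+-2=-4, -2+6=4, -2+9=7
a = 6: 6+6=12, 6+9=15
a = 9: 9+9=18
Distinct sums: {-8, -6, -4, 2, 4, 5, 7, 12, 15, 18}
|A + A| = 10

|A + A| = 10


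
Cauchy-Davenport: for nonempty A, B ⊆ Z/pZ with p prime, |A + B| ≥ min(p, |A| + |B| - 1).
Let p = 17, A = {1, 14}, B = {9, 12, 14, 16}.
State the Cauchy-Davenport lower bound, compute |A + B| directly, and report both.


Cauchy-Davenport: |A + B| ≥ min(p, |A| + |B| - 1) for A, B nonempty in Z/pZ.
|A| = 2, |B| = 4, p = 17.
CD lower bound = min(17, 2 + 4 - 1) = min(17, 5) = 5.
Compute A + B mod 17 directly:
a = 1: 1+9=10, 1+12=13, 1+14=15, 1+16=0
a = 14: 14+9=6, 14+12=9, 14+14=11, 14+16=13
A + B = {0, 6, 9, 10, 11, 13, 15}, so |A + B| = 7.
Verify: 7 ≥ 5? Yes ✓.

CD lower bound = 5, actual |A + B| = 7.


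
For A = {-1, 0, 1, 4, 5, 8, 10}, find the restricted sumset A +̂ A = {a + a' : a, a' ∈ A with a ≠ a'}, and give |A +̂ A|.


Restricted sumset: A +̂ A = {a + a' : a ∈ A, a' ∈ A, a ≠ a'}.
Equivalently, take A + A and drop any sum 2a that is achievable ONLY as a + a for a ∈ A (i.e. sums representable only with equal summands).
Enumerate pairs (a, a') with a < a' (symmetric, so each unordered pair gives one sum; this covers all a ≠ a'):
  -1 + 0 = -1
  -1 + 1 = 0
  -1 + 4 = 3
  -1 + 5 = 4
  -1 + 8 = 7
  -1 + 10 = 9
  0 + 1 = 1
  0 + 4 = 4
  0 + 5 = 5
  0 + 8 = 8
  0 + 10 = 10
  1 + 4 = 5
  1 + 5 = 6
  1 + 8 = 9
  1 + 10 = 11
  4 + 5 = 9
  4 + 8 = 12
  4 + 10 = 14
  5 + 8 = 13
  5 + 10 = 15
  8 + 10 = 18
Collected distinct sums: {-1, 0, 1, 3, 4, 5, 6, 7, 8, 9, 10, 11, 12, 13, 14, 15, 18}
|A +̂ A| = 17
(Reference bound: |A +̂ A| ≥ 2|A| - 3 for |A| ≥ 2, with |A| = 7 giving ≥ 11.)

|A +̂ A| = 17


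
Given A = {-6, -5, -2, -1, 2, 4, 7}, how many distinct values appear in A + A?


A + A = {a + a' : a, a' ∈ A}; |A| = 7.
General bounds: 2|A| - 1 ≤ |A + A| ≤ |A|(|A|+1)/2, i.e. 13 ≤ |A + A| ≤ 28.
Lower bound 2|A|-1 is attained iff A is an arithmetic progression.
Enumerate sums a + a' for a ≤ a' (symmetric, so this suffices):
a = -6: -6+-6=-12, -6+-5=-11, -6+-2=-8, -6+-1=-7, -6+2=-4, -6+4=-2, -6+7=1
a = -5: -5+-5=-10, -5+-2=-7, -5+-1=-6, -5+2=-3, -5+4=-1, -5+7=2
a = -2: -2+-2=-4, -2+-1=-3, -2+2=0, -2+4=2, -2+7=5
a = -1: -1+-1=-2, -1+2=1, -1+4=3, -1+7=6
a = 2: 2+2=4, 2+4=6, 2+7=9
a = 4: 4+4=8, 4+7=11
a = 7: 7+7=14
Distinct sums: {-12, -11, -10, -8, -7, -6, -4, -3, -2, -1, 0, 1, 2, 3, 4, 5, 6, 8, 9, 11, 14}
|A + A| = 21

|A + A| = 21


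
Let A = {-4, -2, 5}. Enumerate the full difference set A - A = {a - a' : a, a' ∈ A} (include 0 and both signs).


A - A = {a - a' : a, a' ∈ A}.
Compute a - a' for each ordered pair (a, a'):
a = -4: -4--4=0, -4--2=-2, -4-5=-9
a = -2: -2--4=2, -2--2=0, -2-5=-7
a = 5: 5--4=9, 5--2=7, 5-5=0
Collecting distinct values (and noting 0 appears from a-a):
A - A = {-9, -7, -2, 0, 2, 7, 9}
|A - A| = 7

A - A = {-9, -7, -2, 0, 2, 7, 9}


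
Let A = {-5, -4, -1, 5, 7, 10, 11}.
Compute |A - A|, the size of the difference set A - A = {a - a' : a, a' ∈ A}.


A - A = {a - a' : a, a' ∈ A}; |A| = 7.
Bounds: 2|A|-1 ≤ |A - A| ≤ |A|² - |A| + 1, i.e. 13 ≤ |A - A| ≤ 43.
Note: 0 ∈ A - A always (from a - a). The set is symmetric: if d ∈ A - A then -d ∈ A - A.
Enumerate nonzero differences d = a - a' with a > a' (then include -d):
Positive differences: {1, 2, 3, 4, 5, 6, 8, 9, 10, 11, 12, 14, 15, 16}
Full difference set: {0} ∪ (positive diffs) ∪ (negative diffs).
|A - A| = 1 + 2·14 = 29 (matches direct enumeration: 29).

|A - A| = 29


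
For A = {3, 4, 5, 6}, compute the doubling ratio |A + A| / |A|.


|A| = 4.
Compute A + A by enumerating all 16 pairs.
A + A = {6, 7, 8, 9, 10, 11, 12}, so |A + A| = 7.
K = |A + A| / |A| = 7/4 (already in lowest terms) ≈ 1.7500.
Reference: AP of size 4 gives K = 7/4 ≈ 1.7500; a fully generic set of size 4 gives K ≈ 2.5000.

|A| = 4, |A + A| = 7, K = 7/4.


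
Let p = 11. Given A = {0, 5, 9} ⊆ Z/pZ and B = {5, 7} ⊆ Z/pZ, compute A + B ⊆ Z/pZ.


Work in Z/11Z: reduce every sum a + b modulo 11.
Enumerate all 6 pairs:
a = 0: 0+5=5, 0+7=7
a = 5: 5+5=10, 5+7=1
a = 9: 9+5=3, 9+7=5
Distinct residues collected: {1, 3, 5, 7, 10}
|A + B| = 5 (out of 11 total residues).

A + B = {1, 3, 5, 7, 10}


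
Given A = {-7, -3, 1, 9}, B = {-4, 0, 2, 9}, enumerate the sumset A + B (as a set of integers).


A + B = {a + b : a ∈ A, b ∈ B}.
Enumerate all |A|·|B| = 4·4 = 16 pairs (a, b) and collect distinct sums.
a = -7: -7+-4=-11, -7+0=-7, -7+2=-5, -7+9=2
a = -3: -3+-4=-7, -3+0=-3, -3+2=-1, -3+9=6
a = 1: 1+-4=-3, 1+0=1, 1+2=3, 1+9=10
a = 9: 9+-4=5, 9+0=9, 9+2=11, 9+9=18
Collecting distinct sums: A + B = {-11, -7, -5, -3, -1, 1, 2, 3, 5, 6, 9, 10, 11, 18}
|A + B| = 14

A + B = {-11, -7, -5, -3, -1, 1, 2, 3, 5, 6, 9, 10, 11, 18}


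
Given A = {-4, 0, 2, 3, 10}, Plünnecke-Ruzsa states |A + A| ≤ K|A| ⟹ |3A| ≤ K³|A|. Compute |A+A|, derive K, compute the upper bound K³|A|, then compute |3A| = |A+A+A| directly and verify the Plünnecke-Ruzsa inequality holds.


|A| = 5.
Step 1: Compute A + A by enumerating all 25 pairs.
A + A = {-8, -4, -2, -1, 0, 2, 3, 4, 5, 6, 10, 12, 13, 20}, so |A + A| = 14.
Step 2: Doubling constant K = |A + A|/|A| = 14/5 = 14/5 ≈ 2.8000.
Step 3: Plünnecke-Ruzsa gives |3A| ≤ K³·|A| = (2.8000)³ · 5 ≈ 109.7600.
Step 4: Compute 3A = A + A + A directly by enumerating all triples (a,b,c) ∈ A³; |3A| = 27.
Step 5: Check 27 ≤ 109.7600? Yes ✓.

K = 14/5, Plünnecke-Ruzsa bound K³|A| ≈ 109.7600, |3A| = 27, inequality holds.


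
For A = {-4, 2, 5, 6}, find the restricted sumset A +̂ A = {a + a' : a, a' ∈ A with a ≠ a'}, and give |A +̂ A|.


Restricted sumset: A +̂ A = {a + a' : a ∈ A, a' ∈ A, a ≠ a'}.
Equivalently, take A + A and drop any sum 2a that is achievable ONLY as a + a for a ∈ A (i.e. sums representable only with equal summands).
Enumerate pairs (a, a') with a < a' (symmetric, so each unordered pair gives one sum; this covers all a ≠ a'):
  -4 + 2 = -2
  -4 + 5 = 1
  -4 + 6 = 2
  2 + 5 = 7
  2 + 6 = 8
  5 + 6 = 11
Collected distinct sums: {-2, 1, 2, 7, 8, 11}
|A +̂ A| = 6
(Reference bound: |A +̂ A| ≥ 2|A| - 3 for |A| ≥ 2, with |A| = 4 giving ≥ 5.)

|A +̂ A| = 6


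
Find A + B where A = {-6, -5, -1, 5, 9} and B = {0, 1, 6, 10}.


A + B = {a + b : a ∈ A, b ∈ B}.
Enumerate all |A|·|B| = 5·4 = 20 pairs (a, b) and collect distinct sums.
a = -6: -6+0=-6, -6+1=-5, -6+6=0, -6+10=4
a = -5: -5+0=-5, -5+1=-4, -5+6=1, -5+10=5
a = -1: -1+0=-1, -1+1=0, -1+6=5, -1+10=9
a = 5: 5+0=5, 5+1=6, 5+6=11, 5+10=15
a = 9: 9+0=9, 9+1=10, 9+6=15, 9+10=19
Collecting distinct sums: A + B = {-6, -5, -4, -1, 0, 1, 4, 5, 6, 9, 10, 11, 15, 19}
|A + B| = 14

A + B = {-6, -5, -4, -1, 0, 1, 4, 5, 6, 9, 10, 11, 15, 19}


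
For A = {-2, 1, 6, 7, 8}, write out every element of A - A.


A - A = {a - a' : a, a' ∈ A}.
Compute a - a' for each ordered pair (a, a'):
a = -2: -2--2=0, -2-1=-3, -2-6=-8, -2-7=-9, -2-8=-10
a = 1: 1--2=3, 1-1=0, 1-6=-5, 1-7=-6, 1-8=-7
a = 6: 6--2=8, 6-1=5, 6-6=0, 6-7=-1, 6-8=-2
a = 7: 7--2=9, 7-1=6, 7-6=1, 7-7=0, 7-8=-1
a = 8: 8--2=10, 8-1=7, 8-6=2, 8-7=1, 8-8=0
Collecting distinct values (and noting 0 appears from a-a):
A - A = {-10, -9, -8, -7, -6, -5, -3, -2, -1, 0, 1, 2, 3, 5, 6, 7, 8, 9, 10}
|A - A| = 19

A - A = {-10, -9, -8, -7, -6, -5, -3, -2, -1, 0, 1, 2, 3, 5, 6, 7, 8, 9, 10}


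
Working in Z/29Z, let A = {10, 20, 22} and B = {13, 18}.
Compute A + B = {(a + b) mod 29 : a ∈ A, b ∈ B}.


Work in Z/29Z: reduce every sum a + b modulo 29.
Enumerate all 6 pairs:
a = 10: 10+13=23, 10+18=28
a = 20: 20+13=4, 20+18=9
a = 22: 22+13=6, 22+18=11
Distinct residues collected: {4, 6, 9, 11, 23, 28}
|A + B| = 6 (out of 29 total residues).

A + B = {4, 6, 9, 11, 23, 28}


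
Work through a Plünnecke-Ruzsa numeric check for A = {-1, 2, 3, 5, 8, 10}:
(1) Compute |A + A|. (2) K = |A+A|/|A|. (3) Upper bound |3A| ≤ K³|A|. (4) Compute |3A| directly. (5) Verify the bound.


|A| = 6.
Step 1: Compute A + A by enumerating all 36 pairs.
A + A = {-2, 1, 2, 4, 5, 6, 7, 8, 9, 10, 11, 12, 13, 15, 16, 18, 20}, so |A + A| = 17.
Step 2: Doubling constant K = |A + A|/|A| = 17/6 = 17/6 ≈ 2.8333.
Step 3: Plünnecke-Ruzsa gives |3A| ≤ K³·|A| = (2.8333)³ · 6 ≈ 136.4722.
Step 4: Compute 3A = A + A + A directly by enumerating all triples (a,b,c) ∈ A³; |3A| = 29.
Step 5: Check 29 ≤ 136.4722? Yes ✓.

K = 17/6, Plünnecke-Ruzsa bound K³|A| ≈ 136.4722, |3A| = 29, inequality holds.


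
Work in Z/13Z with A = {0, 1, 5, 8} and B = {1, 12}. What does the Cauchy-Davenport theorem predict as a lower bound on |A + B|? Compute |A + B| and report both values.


Cauchy-Davenport: |A + B| ≥ min(p, |A| + |B| - 1) for A, B nonempty in Z/pZ.
|A| = 4, |B| = 2, p = 13.
CD lower bound = min(13, 4 + 2 - 1) = min(13, 5) = 5.
Compute A + B mod 13 directly:
a = 0: 0+1=1, 0+12=12
a = 1: 1+1=2, 1+12=0
a = 5: 5+1=6, 5+12=4
a = 8: 8+1=9, 8+12=7
A + B = {0, 1, 2, 4, 6, 7, 9, 12}, so |A + B| = 8.
Verify: 8 ≥ 5? Yes ✓.

CD lower bound = 5, actual |A + B| = 8.


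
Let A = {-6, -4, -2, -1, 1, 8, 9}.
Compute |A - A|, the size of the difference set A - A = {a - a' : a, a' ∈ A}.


A - A = {a - a' : a, a' ∈ A}; |A| = 7.
Bounds: 2|A|-1 ≤ |A - A| ≤ |A|² - |A| + 1, i.e. 13 ≤ |A - A| ≤ 43.
Note: 0 ∈ A - A always (from a - a). The set is symmetric: if d ∈ A - A then -d ∈ A - A.
Enumerate nonzero differences d = a - a' with a > a' (then include -d):
Positive differences: {1, 2, 3, 4, 5, 7, 8, 9, 10, 11, 12, 13, 14, 15}
Full difference set: {0} ∪ (positive diffs) ∪ (negative diffs).
|A - A| = 1 + 2·14 = 29 (matches direct enumeration: 29).

|A - A| = 29


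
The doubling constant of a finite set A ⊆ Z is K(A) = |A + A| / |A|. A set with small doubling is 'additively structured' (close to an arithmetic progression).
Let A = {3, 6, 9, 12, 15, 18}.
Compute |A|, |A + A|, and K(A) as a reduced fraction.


|A| = 6.
Compute A + A by enumerating all 36 pairs.
A + A = {6, 9, 12, 15, 18, 21, 24, 27, 30, 33, 36}, so |A + A| = 11.
K = |A + A| / |A| = 11/6 (already in lowest terms) ≈ 1.8333.
Reference: AP of size 6 gives K = 11/6 ≈ 1.8333; a fully generic set of size 6 gives K ≈ 3.5000.

|A| = 6, |A + A| = 11, K = 11/6.


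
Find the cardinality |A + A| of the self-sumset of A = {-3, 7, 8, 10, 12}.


A + A = {a + a' : a, a' ∈ A}; |A| = 5.
General bounds: 2|A| - 1 ≤ |A + A| ≤ |A|(|A|+1)/2, i.e. 9 ≤ |A + A| ≤ 15.
Lower bound 2|A|-1 is attained iff A is an arithmetic progression.
Enumerate sums a + a' for a ≤ a' (symmetric, so this suffices):
a = -3: -3+-3=-6, -3+7=4, -3+8=5, -3+10=7, -3+12=9
a = 7: 7+7=14, 7+8=15, 7+10=17, 7+12=19
a = 8: 8+8=16, 8+10=18, 8+12=20
a = 10: 10+10=20, 10+12=22
a = 12: 12+12=24
Distinct sums: {-6, 4, 5, 7, 9, 14, 15, 16, 17, 18, 19, 20, 22, 24}
|A + A| = 14

|A + A| = 14


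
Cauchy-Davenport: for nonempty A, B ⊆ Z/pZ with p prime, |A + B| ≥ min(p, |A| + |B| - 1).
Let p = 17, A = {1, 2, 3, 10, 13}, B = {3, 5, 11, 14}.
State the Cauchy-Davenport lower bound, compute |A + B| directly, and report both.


Cauchy-Davenport: |A + B| ≥ min(p, |A| + |B| - 1) for A, B nonempty in Z/pZ.
|A| = 5, |B| = 4, p = 17.
CD lower bound = min(17, 5 + 4 - 1) = min(17, 8) = 8.
Compute A + B mod 17 directly:
a = 1: 1+3=4, 1+5=6, 1+11=12, 1+14=15
a = 2: 2+3=5, 2+5=7, 2+11=13, 2+14=16
a = 3: 3+3=6, 3+5=8, 3+11=14, 3+14=0
a = 10: 10+3=13, 10+5=15, 10+11=4, 10+14=7
a = 13: 13+3=16, 13+5=1, 13+11=7, 13+14=10
A + B = {0, 1, 4, 5, 6, 7, 8, 10, 12, 13, 14, 15, 16}, so |A + B| = 13.
Verify: 13 ≥ 8? Yes ✓.

CD lower bound = 8, actual |A + B| = 13.


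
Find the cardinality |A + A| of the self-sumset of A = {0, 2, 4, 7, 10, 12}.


A + A = {a + a' : a, a' ∈ A}; |A| = 6.
General bounds: 2|A| - 1 ≤ |A + A| ≤ |A|(|A|+1)/2, i.e. 11 ≤ |A + A| ≤ 21.
Lower bound 2|A|-1 is attained iff A is an arithmetic progression.
Enumerate sums a + a' for a ≤ a' (symmetric, so this suffices):
a = 0: 0+0=0, 0+2=2, 0+4=4, 0+7=7, 0+10=10, 0+12=12
a = 2: 2+2=4, 2+4=6, 2+7=9, 2+10=12, 2+12=14
a = 4: 4+4=8, 4+7=11, 4+10=14, 4+12=16
a = 7: 7+7=14, 7+10=17, 7+12=19
a = 10: 10+10=20, 10+12=22
a = 12: 12+12=24
Distinct sums: {0, 2, 4, 6, 7, 8, 9, 10, 11, 12, 14, 16, 17, 19, 20, 22, 24}
|A + A| = 17

|A + A| = 17


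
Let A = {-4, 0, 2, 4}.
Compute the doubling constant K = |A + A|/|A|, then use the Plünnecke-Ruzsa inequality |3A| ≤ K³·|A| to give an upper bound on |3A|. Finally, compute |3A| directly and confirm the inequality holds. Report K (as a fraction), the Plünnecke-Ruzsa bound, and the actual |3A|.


|A| = 4.
Step 1: Compute A + A by enumerating all 16 pairs.
A + A = {-8, -4, -2, 0, 2, 4, 6, 8}, so |A + A| = 8.
Step 2: Doubling constant K = |A + A|/|A| = 8/4 = 8/4 ≈ 2.0000.
Step 3: Plünnecke-Ruzsa gives |3A| ≤ K³·|A| = (2.0000)³ · 4 ≈ 32.0000.
Step 4: Compute 3A = A + A + A directly by enumerating all triples (a,b,c) ∈ A³; |3A| = 12.
Step 5: Check 12 ≤ 32.0000? Yes ✓.

K = 8/4, Plünnecke-Ruzsa bound K³|A| ≈ 32.0000, |3A| = 12, inequality holds.


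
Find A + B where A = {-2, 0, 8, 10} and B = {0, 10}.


A + B = {a + b : a ∈ A, b ∈ B}.
Enumerate all |A|·|B| = 4·2 = 8 pairs (a, b) and collect distinct sums.
a = -2: -2+0=-2, -2+10=8
a = 0: 0+0=0, 0+10=10
a = 8: 8+0=8, 8+10=18
a = 10: 10+0=10, 10+10=20
Collecting distinct sums: A + B = {-2, 0, 8, 10, 18, 20}
|A + B| = 6

A + B = {-2, 0, 8, 10, 18, 20}


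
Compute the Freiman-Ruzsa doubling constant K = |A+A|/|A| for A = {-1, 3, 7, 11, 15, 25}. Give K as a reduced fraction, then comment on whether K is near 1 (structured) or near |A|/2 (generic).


|A| = 6.
Compute A + A by enumerating all 36 pairs.
A + A = {-2, 2, 6, 10, 14, 18, 22, 24, 26, 28, 30, 32, 36, 40, 50}, so |A + A| = 15.
K = |A + A| / |A| = 15/6 = 5/2 ≈ 2.5000.
Reference: AP of size 6 gives K = 11/6 ≈ 1.8333; a fully generic set of size 6 gives K ≈ 3.5000.

|A| = 6, |A + A| = 15, K = 15/6 = 5/2.


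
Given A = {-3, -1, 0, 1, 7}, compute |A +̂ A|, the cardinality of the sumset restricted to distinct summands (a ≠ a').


Restricted sumset: A +̂ A = {a + a' : a ∈ A, a' ∈ A, a ≠ a'}.
Equivalently, take A + A and drop any sum 2a that is achievable ONLY as a + a for a ∈ A (i.e. sums representable only with equal summands).
Enumerate pairs (a, a') with a < a' (symmetric, so each unordered pair gives one sum; this covers all a ≠ a'):
  -3 + -1 = -4
  -3 + 0 = -3
  -3 + 1 = -2
  -3 + 7 = 4
  -1 + 0 = -1
  -1 + 1 = 0
  -1 + 7 = 6
  0 + 1 = 1
  0 + 7 = 7
  1 + 7 = 8
Collected distinct sums: {-4, -3, -2, -1, 0, 1, 4, 6, 7, 8}
|A +̂ A| = 10
(Reference bound: |A +̂ A| ≥ 2|A| - 3 for |A| ≥ 2, with |A| = 5 giving ≥ 7.)

|A +̂ A| = 10


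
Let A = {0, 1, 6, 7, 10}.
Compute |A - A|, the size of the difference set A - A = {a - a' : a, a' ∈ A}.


A - A = {a - a' : a, a' ∈ A}; |A| = 5.
Bounds: 2|A|-1 ≤ |A - A| ≤ |A|² - |A| + 1, i.e. 9 ≤ |A - A| ≤ 21.
Note: 0 ∈ A - A always (from a - a). The set is symmetric: if d ∈ A - A then -d ∈ A - A.
Enumerate nonzero differences d = a - a' with a > a' (then include -d):
Positive differences: {1, 3, 4, 5, 6, 7, 9, 10}
Full difference set: {0} ∪ (positive diffs) ∪ (negative diffs).
|A - A| = 1 + 2·8 = 17 (matches direct enumeration: 17).

|A - A| = 17


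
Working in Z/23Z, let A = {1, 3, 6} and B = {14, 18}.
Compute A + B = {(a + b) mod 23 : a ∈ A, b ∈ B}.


Work in Z/23Z: reduce every sum a + b modulo 23.
Enumerate all 6 pairs:
a = 1: 1+14=15, 1+18=19
a = 3: 3+14=17, 3+18=21
a = 6: 6+14=20, 6+18=1
Distinct residues collected: {1, 15, 17, 19, 20, 21}
|A + B| = 6 (out of 23 total residues).

A + B = {1, 15, 17, 19, 20, 21}


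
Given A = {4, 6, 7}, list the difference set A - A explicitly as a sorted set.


A - A = {a - a' : a, a' ∈ A}.
Compute a - a' for each ordered pair (a, a'):
a = 4: 4-4=0, 4-6=-2, 4-7=-3
a = 6: 6-4=2, 6-6=0, 6-7=-1
a = 7: 7-4=3, 7-6=1, 7-7=0
Collecting distinct values (and noting 0 appears from a-a):
A - A = {-3, -2, -1, 0, 1, 2, 3}
|A - A| = 7

A - A = {-3, -2, -1, 0, 1, 2, 3}


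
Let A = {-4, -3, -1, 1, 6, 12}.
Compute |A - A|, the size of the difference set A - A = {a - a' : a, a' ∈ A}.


A - A = {a - a' : a, a' ∈ A}; |A| = 6.
Bounds: 2|A|-1 ≤ |A - A| ≤ |A|² - |A| + 1, i.e. 11 ≤ |A - A| ≤ 31.
Note: 0 ∈ A - A always (from a - a). The set is symmetric: if d ∈ A - A then -d ∈ A - A.
Enumerate nonzero differences d = a - a' with a > a' (then include -d):
Positive differences: {1, 2, 3, 4, 5, 6, 7, 9, 10, 11, 13, 15, 16}
Full difference set: {0} ∪ (positive diffs) ∪ (negative diffs).
|A - A| = 1 + 2·13 = 27 (matches direct enumeration: 27).

|A - A| = 27


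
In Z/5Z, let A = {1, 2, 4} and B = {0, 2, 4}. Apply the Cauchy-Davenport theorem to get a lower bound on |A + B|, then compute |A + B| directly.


Cauchy-Davenport: |A + B| ≥ min(p, |A| + |B| - 1) for A, B nonempty in Z/pZ.
|A| = 3, |B| = 3, p = 5.
CD lower bound = min(5, 3 + 3 - 1) = min(5, 5) = 5.
Compute A + B mod 5 directly:
a = 1: 1+0=1, 1+2=3, 1+4=0
a = 2: 2+0=2, 2+2=4, 2+4=1
a = 4: 4+0=4, 4+2=1, 4+4=3
A + B = {0, 1, 2, 3, 4}, so |A + B| = 5.
Verify: 5 ≥ 5? Yes ✓.

CD lower bound = 5, actual |A + B| = 5.


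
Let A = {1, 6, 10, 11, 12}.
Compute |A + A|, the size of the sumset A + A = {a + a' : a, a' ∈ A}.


A + A = {a + a' : a, a' ∈ A}; |A| = 5.
General bounds: 2|A| - 1 ≤ |A + A| ≤ |A|(|A|+1)/2, i.e. 9 ≤ |A + A| ≤ 15.
Lower bound 2|A|-1 is attained iff A is an arithmetic progression.
Enumerate sums a + a' for a ≤ a' (symmetric, so this suffices):
a = 1: 1+1=2, 1+6=7, 1+10=11, 1+11=12, 1+12=13
a = 6: 6+6=12, 6+10=16, 6+11=17, 6+12=18
a = 10: 10+10=20, 10+11=21, 10+12=22
a = 11: 11+11=22, 11+12=23
a = 12: 12+12=24
Distinct sums: {2, 7, 11, 12, 13, 16, 17, 18, 20, 21, 22, 23, 24}
|A + A| = 13

|A + A| = 13


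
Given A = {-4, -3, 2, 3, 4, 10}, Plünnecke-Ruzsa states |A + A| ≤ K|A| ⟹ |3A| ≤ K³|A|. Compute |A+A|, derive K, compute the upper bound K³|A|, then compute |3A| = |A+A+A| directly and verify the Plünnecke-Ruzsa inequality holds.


|A| = 6.
Step 1: Compute A + A by enumerating all 36 pairs.
A + A = {-8, -7, -6, -2, -1, 0, 1, 4, 5, 6, 7, 8, 12, 13, 14, 20}, so |A + A| = 16.
Step 2: Doubling constant K = |A + A|/|A| = 16/6 = 16/6 ≈ 2.6667.
Step 3: Plünnecke-Ruzsa gives |3A| ≤ K³·|A| = (2.6667)³ · 6 ≈ 113.7778.
Step 4: Compute 3A = A + A + A directly by enumerating all triples (a,b,c) ∈ A³; |3A| = 31.
Step 5: Check 31 ≤ 113.7778? Yes ✓.

K = 16/6, Plünnecke-Ruzsa bound K³|A| ≈ 113.7778, |3A| = 31, inequality holds.


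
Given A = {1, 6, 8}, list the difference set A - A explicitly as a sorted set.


A - A = {a - a' : a, a' ∈ A}.
Compute a - a' for each ordered pair (a, a'):
a = 1: 1-1=0, 1-6=-5, 1-8=-7
a = 6: 6-1=5, 6-6=0, 6-8=-2
a = 8: 8-1=7, 8-6=2, 8-8=0
Collecting distinct values (and noting 0 appears from a-a):
A - A = {-7, -5, -2, 0, 2, 5, 7}
|A - A| = 7

A - A = {-7, -5, -2, 0, 2, 5, 7}


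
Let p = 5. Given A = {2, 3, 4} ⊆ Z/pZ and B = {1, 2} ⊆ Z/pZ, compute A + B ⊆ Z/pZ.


Work in Z/5Z: reduce every sum a + b modulo 5.
Enumerate all 6 pairs:
a = 2: 2+1=3, 2+2=4
a = 3: 3+1=4, 3+2=0
a = 4: 4+1=0, 4+2=1
Distinct residues collected: {0, 1, 3, 4}
|A + B| = 4 (out of 5 total residues).

A + B = {0, 1, 3, 4}


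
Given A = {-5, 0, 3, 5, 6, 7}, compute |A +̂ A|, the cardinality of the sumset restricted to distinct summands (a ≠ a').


Restricted sumset: A +̂ A = {a + a' : a ∈ A, a' ∈ A, a ≠ a'}.
Equivalently, take A + A and drop any sum 2a that is achievable ONLY as a + a for a ∈ A (i.e. sums representable only with equal summands).
Enumerate pairs (a, a') with a < a' (symmetric, so each unordered pair gives one sum; this covers all a ≠ a'):
  -5 + 0 = -5
  -5 + 3 = -2
  -5 + 5 = 0
  -5 + 6 = 1
  -5 + 7 = 2
  0 + 3 = 3
  0 + 5 = 5
  0 + 6 = 6
  0 + 7 = 7
  3 + 5 = 8
  3 + 6 = 9
  3 + 7 = 10
  5 + 6 = 11
  5 + 7 = 12
  6 + 7 = 13
Collected distinct sums: {-5, -2, 0, 1, 2, 3, 5, 6, 7, 8, 9, 10, 11, 12, 13}
|A +̂ A| = 15
(Reference bound: |A +̂ A| ≥ 2|A| - 3 for |A| ≥ 2, with |A| = 6 giving ≥ 9.)

|A +̂ A| = 15


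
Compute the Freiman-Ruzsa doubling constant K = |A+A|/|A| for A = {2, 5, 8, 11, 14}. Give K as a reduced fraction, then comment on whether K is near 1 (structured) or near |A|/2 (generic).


|A| = 5.
Compute A + A by enumerating all 25 pairs.
A + A = {4, 7, 10, 13, 16, 19, 22, 25, 28}, so |A + A| = 9.
K = |A + A| / |A| = 9/5 (already in lowest terms) ≈ 1.8000.
Reference: AP of size 5 gives K = 9/5 ≈ 1.8000; a fully generic set of size 5 gives K ≈ 3.0000.

|A| = 5, |A + A| = 9, K = 9/5.


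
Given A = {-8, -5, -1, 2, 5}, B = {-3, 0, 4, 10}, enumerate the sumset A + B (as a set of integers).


A + B = {a + b : a ∈ A, b ∈ B}.
Enumerate all |A|·|B| = 5·4 = 20 pairs (a, b) and collect distinct sums.
a = -8: -8+-3=-11, -8+0=-8, -8+4=-4, -8+10=2
a = -5: -5+-3=-8, -5+0=-5, -5+4=-1, -5+10=5
a = -1: -1+-3=-4, -1+0=-1, -1+4=3, -1+10=9
a = 2: 2+-3=-1, 2+0=2, 2+4=6, 2+10=12
a = 5: 5+-3=2, 5+0=5, 5+4=9, 5+10=15
Collecting distinct sums: A + B = {-11, -8, -5, -4, -1, 2, 3, 5, 6, 9, 12, 15}
|A + B| = 12

A + B = {-11, -8, -5, -4, -1, 2, 3, 5, 6, 9, 12, 15}


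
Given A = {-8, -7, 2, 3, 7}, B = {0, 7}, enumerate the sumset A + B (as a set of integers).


A + B = {a + b : a ∈ A, b ∈ B}.
Enumerate all |A|·|B| = 5·2 = 10 pairs (a, b) and collect distinct sums.
a = -8: -8+0=-8, -8+7=-1
a = -7: -7+0=-7, -7+7=0
a = 2: 2+0=2, 2+7=9
a = 3: 3+0=3, 3+7=10
a = 7: 7+0=7, 7+7=14
Collecting distinct sums: A + B = {-8, -7, -1, 0, 2, 3, 7, 9, 10, 14}
|A + B| = 10

A + B = {-8, -7, -1, 0, 2, 3, 7, 9, 10, 14}


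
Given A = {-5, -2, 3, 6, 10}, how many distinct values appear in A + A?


A + A = {a + a' : a, a' ∈ A}; |A| = 5.
General bounds: 2|A| - 1 ≤ |A + A| ≤ |A|(|A|+1)/2, i.e. 9 ≤ |A + A| ≤ 15.
Lower bound 2|A|-1 is attained iff A is an arithmetic progression.
Enumerate sums a + a' for a ≤ a' (symmetric, so this suffices):
a = -5: -5+-5=-10, -5+-2=-7, -5+3=-2, -5+6=1, -5+10=5
a = -2: -2+-2=-4, -2+3=1, -2+6=4, -2+10=8
a = 3: 3+3=6, 3+6=9, 3+10=13
a = 6: 6+6=12, 6+10=16
a = 10: 10+10=20
Distinct sums: {-10, -7, -4, -2, 1, 4, 5, 6, 8, 9, 12, 13, 16, 20}
|A + A| = 14

|A + A| = 14


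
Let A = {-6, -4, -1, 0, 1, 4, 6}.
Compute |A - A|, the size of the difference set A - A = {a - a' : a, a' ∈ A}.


A - A = {a - a' : a, a' ∈ A}; |A| = 7.
Bounds: 2|A|-1 ≤ |A - A| ≤ |A|² - |A| + 1, i.e. 13 ≤ |A - A| ≤ 43.
Note: 0 ∈ A - A always (from a - a). The set is symmetric: if d ∈ A - A then -d ∈ A - A.
Enumerate nonzero differences d = a - a' with a > a' (then include -d):
Positive differences: {1, 2, 3, 4, 5, 6, 7, 8, 10, 12}
Full difference set: {0} ∪ (positive diffs) ∪ (negative diffs).
|A - A| = 1 + 2·10 = 21 (matches direct enumeration: 21).

|A - A| = 21


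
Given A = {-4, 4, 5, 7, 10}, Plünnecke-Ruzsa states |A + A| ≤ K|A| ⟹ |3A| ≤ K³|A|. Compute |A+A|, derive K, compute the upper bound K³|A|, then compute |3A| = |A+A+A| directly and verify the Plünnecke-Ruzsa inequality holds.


|A| = 5.
Step 1: Compute A + A by enumerating all 25 pairs.
A + A = {-8, 0, 1, 3, 6, 8, 9, 10, 11, 12, 14, 15, 17, 20}, so |A + A| = 14.
Step 2: Doubling constant K = |A + A|/|A| = 14/5 = 14/5 ≈ 2.8000.
Step 3: Plünnecke-Ruzsa gives |3A| ≤ K³·|A| = (2.8000)³ · 5 ≈ 109.7600.
Step 4: Compute 3A = A + A + A directly by enumerating all triples (a,b,c) ∈ A³; |3A| = 27.
Step 5: Check 27 ≤ 109.7600? Yes ✓.

K = 14/5, Plünnecke-Ruzsa bound K³|A| ≈ 109.7600, |3A| = 27, inequality holds.


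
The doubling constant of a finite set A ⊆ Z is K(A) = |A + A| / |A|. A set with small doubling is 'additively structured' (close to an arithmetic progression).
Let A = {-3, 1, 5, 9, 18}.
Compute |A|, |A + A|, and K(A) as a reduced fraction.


|A| = 5.
Compute A + A by enumerating all 25 pairs.
A + A = {-6, -2, 2, 6, 10, 14, 15, 18, 19, 23, 27, 36}, so |A + A| = 12.
K = |A + A| / |A| = 12/5 (already in lowest terms) ≈ 2.4000.
Reference: AP of size 5 gives K = 9/5 ≈ 1.8000; a fully generic set of size 5 gives K ≈ 3.0000.

|A| = 5, |A + A| = 12, K = 12/5.


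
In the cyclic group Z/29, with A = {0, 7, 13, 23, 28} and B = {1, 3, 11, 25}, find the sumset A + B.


Work in Z/29Z: reduce every sum a + b modulo 29.
Enumerate all 20 pairs:
a = 0: 0+1=1, 0+3=3, 0+11=11, 0+25=25
a = 7: 7+1=8, 7+3=10, 7+11=18, 7+25=3
a = 13: 13+1=14, 13+3=16, 13+11=24, 13+25=9
a = 23: 23+1=24, 23+3=26, 23+11=5, 23+25=19
a = 28: 28+1=0, 28+3=2, 28+11=10, 28+25=24
Distinct residues collected: {0, 1, 2, 3, 5, 8, 9, 10, 11, 14, 16, 18, 19, 24, 25, 26}
|A + B| = 16 (out of 29 total residues).

A + B = {0, 1, 2, 3, 5, 8, 9, 10, 11, 14, 16, 18, 19, 24, 25, 26}


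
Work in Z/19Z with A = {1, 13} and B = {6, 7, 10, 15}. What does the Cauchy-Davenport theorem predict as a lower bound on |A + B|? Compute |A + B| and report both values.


Cauchy-Davenport: |A + B| ≥ min(p, |A| + |B| - 1) for A, B nonempty in Z/pZ.
|A| = 2, |B| = 4, p = 19.
CD lower bound = min(19, 2 + 4 - 1) = min(19, 5) = 5.
Compute A + B mod 19 directly:
a = 1: 1+6=7, 1+7=8, 1+10=11, 1+15=16
a = 13: 13+6=0, 13+7=1, 13+10=4, 13+15=9
A + B = {0, 1, 4, 7, 8, 9, 11, 16}, so |A + B| = 8.
Verify: 8 ≥ 5? Yes ✓.

CD lower bound = 5, actual |A + B| = 8.


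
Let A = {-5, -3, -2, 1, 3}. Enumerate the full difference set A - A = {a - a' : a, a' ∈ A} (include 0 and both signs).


A - A = {a - a' : a, a' ∈ A}.
Compute a - a' for each ordered pair (a, a'):
a = -5: -5--5=0, -5--3=-2, -5--2=-3, -5-1=-6, -5-3=-8
a = -3: -3--5=2, -3--3=0, -3--2=-1, -3-1=-4, -3-3=-6
a = -2: -2--5=3, -2--3=1, -2--2=0, -2-1=-3, -2-3=-5
a = 1: 1--5=6, 1--3=4, 1--2=3, 1-1=0, 1-3=-2
a = 3: 3--5=8, 3--3=6, 3--2=5, 3-1=2, 3-3=0
Collecting distinct values (and noting 0 appears from a-a):
A - A = {-8, -6, -5, -4, -3, -2, -1, 0, 1, 2, 3, 4, 5, 6, 8}
|A - A| = 15

A - A = {-8, -6, -5, -4, -3, -2, -1, 0, 1, 2, 3, 4, 5, 6, 8}


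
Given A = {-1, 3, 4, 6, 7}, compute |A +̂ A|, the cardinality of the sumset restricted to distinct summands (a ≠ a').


Restricted sumset: A +̂ A = {a + a' : a ∈ A, a' ∈ A, a ≠ a'}.
Equivalently, take A + A and drop any sum 2a that is achievable ONLY as a + a for a ∈ A (i.e. sums representable only with equal summands).
Enumerate pairs (a, a') with a < a' (symmetric, so each unordered pair gives one sum; this covers all a ≠ a'):
  -1 + 3 = 2
  -1 + 4 = 3
  -1 + 6 = 5
  -1 + 7 = 6
  3 + 4 = 7
  3 + 6 = 9
  3 + 7 = 10
  4 + 6 = 10
  4 + 7 = 11
  6 + 7 = 13
Collected distinct sums: {2, 3, 5, 6, 7, 9, 10, 11, 13}
|A +̂ A| = 9
(Reference bound: |A +̂ A| ≥ 2|A| - 3 for |A| ≥ 2, with |A| = 5 giving ≥ 7.)

|A +̂ A| = 9


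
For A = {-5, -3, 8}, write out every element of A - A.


A - A = {a - a' : a, a' ∈ A}.
Compute a - a' for each ordered pair (a, a'):
a = -5: -5--5=0, -5--3=-2, -5-8=-13
a = -3: -3--5=2, -3--3=0, -3-8=-11
a = 8: 8--5=13, 8--3=11, 8-8=0
Collecting distinct values (and noting 0 appears from a-a):
A - A = {-13, -11, -2, 0, 2, 11, 13}
|A - A| = 7

A - A = {-13, -11, -2, 0, 2, 11, 13}


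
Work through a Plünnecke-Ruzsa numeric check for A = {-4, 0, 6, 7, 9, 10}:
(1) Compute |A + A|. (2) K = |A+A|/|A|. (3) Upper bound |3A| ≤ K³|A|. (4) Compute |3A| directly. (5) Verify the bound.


|A| = 6.
Step 1: Compute A + A by enumerating all 36 pairs.
A + A = {-8, -4, 0, 2, 3, 5, 6, 7, 9, 10, 12, 13, 14, 15, 16, 17, 18, 19, 20}, so |A + A| = 19.
Step 2: Doubling constant K = |A + A|/|A| = 19/6 = 19/6 ≈ 3.1667.
Step 3: Plünnecke-Ruzsa gives |3A| ≤ K³·|A| = (3.1667)³ · 6 ≈ 190.5278.
Step 4: Compute 3A = A + A + A directly by enumerating all triples (a,b,c) ∈ A³; |3A| = 35.
Step 5: Check 35 ≤ 190.5278? Yes ✓.

K = 19/6, Plünnecke-Ruzsa bound K³|A| ≈ 190.5278, |3A| = 35, inequality holds.


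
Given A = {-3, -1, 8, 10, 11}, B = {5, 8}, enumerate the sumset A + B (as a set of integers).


A + B = {a + b : a ∈ A, b ∈ B}.
Enumerate all |A|·|B| = 5·2 = 10 pairs (a, b) and collect distinct sums.
a = -3: -3+5=2, -3+8=5
a = -1: -1+5=4, -1+8=7
a = 8: 8+5=13, 8+8=16
a = 10: 10+5=15, 10+8=18
a = 11: 11+5=16, 11+8=19
Collecting distinct sums: A + B = {2, 4, 5, 7, 13, 15, 16, 18, 19}
|A + B| = 9

A + B = {2, 4, 5, 7, 13, 15, 16, 18, 19}


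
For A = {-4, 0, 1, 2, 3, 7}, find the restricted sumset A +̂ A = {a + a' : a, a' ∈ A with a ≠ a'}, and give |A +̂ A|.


Restricted sumset: A +̂ A = {a + a' : a ∈ A, a' ∈ A, a ≠ a'}.
Equivalently, take A + A and drop any sum 2a that is achievable ONLY as a + a for a ∈ A (i.e. sums representable only with equal summands).
Enumerate pairs (a, a') with a < a' (symmetric, so each unordered pair gives one sum; this covers all a ≠ a'):
  -4 + 0 = -4
  -4 + 1 = -3
  -4 + 2 = -2
  -4 + 3 = -1
  -4 + 7 = 3
  0 + 1 = 1
  0 + 2 = 2
  0 + 3 = 3
  0 + 7 = 7
  1 + 2 = 3
  1 + 3 = 4
  1 + 7 = 8
  2 + 3 = 5
  2 + 7 = 9
  3 + 7 = 10
Collected distinct sums: {-4, -3, -2, -1, 1, 2, 3, 4, 5, 7, 8, 9, 10}
|A +̂ A| = 13
(Reference bound: |A +̂ A| ≥ 2|A| - 3 for |A| ≥ 2, with |A| = 6 giving ≥ 9.)

|A +̂ A| = 13
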